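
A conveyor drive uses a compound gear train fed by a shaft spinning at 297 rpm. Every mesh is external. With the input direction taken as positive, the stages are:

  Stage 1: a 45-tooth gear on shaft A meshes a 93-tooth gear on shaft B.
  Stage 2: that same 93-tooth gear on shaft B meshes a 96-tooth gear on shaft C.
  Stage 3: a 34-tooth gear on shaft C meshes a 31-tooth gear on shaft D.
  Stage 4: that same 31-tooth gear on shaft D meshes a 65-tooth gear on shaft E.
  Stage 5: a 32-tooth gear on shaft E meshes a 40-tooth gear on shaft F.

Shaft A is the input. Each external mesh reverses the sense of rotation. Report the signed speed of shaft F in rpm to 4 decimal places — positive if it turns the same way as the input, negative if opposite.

-58.2577 rpm (opposite to input, |ω| = 58.2577 rpm)

Stage 1 [45T→93T]: ω = 297.0000×45/93 = 143.7097 rpm, dir flips to −; running = −143.7097
Stage 2 [93T→96T]: ω = 143.7097×93/96 = 139.2188 rpm, dir flips to +; running = +139.2188
Stage 3 [34T→31T]: ω = 139.2188×34/31 = 152.6915 rpm, dir flips to −; running = −152.6915
Stage 4 [31T→65T]: ω = 152.6915×31/65 = 72.8221 rpm, dir flips to +; running = +72.8221
Stage 5 [32T→40T]: ω = 72.8221×32/40 = 58.2577 rpm, dir flips to −; running = −58.2577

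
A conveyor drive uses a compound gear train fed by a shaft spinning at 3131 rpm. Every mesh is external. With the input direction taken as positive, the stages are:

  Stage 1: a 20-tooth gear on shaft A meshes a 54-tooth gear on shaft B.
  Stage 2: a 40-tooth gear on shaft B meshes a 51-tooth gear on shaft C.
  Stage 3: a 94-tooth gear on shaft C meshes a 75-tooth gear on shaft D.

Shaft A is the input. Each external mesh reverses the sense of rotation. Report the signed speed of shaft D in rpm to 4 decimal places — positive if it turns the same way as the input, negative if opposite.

Stage 1 [20T→54T]: ω = 3131.0000×20/54 = 1159.6296 rpm, dir flips to −; running = −1159.6296
Stage 2 [40T→51T]: ω = 1159.6296×40/51 = 909.5134 rpm, dir flips to +; running = +909.5134
Stage 3 [94T→75T]: ω = 909.5134×94/75 = 1139.9235 rpm, dir flips to −; running = −1139.9235

-1139.9235 rpm (opposite to input, |ω| = 1139.9235 rpm)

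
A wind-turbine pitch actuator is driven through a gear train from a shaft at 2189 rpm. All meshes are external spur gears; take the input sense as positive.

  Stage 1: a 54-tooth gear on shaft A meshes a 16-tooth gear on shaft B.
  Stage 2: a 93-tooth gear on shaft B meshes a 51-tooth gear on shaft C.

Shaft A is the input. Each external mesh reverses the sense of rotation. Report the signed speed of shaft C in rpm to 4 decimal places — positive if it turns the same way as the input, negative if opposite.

Stage 1 [54T→16T]: ω = 2189.0000×54/16 = 7387.8750 rpm, dir flips to −; running = −7387.8750
Stage 2 [93T→51T]: ω = 7387.8750×93/51 = 13472.0074 rpm, dir flips to +; running = +13472.0074

+13472.0074 rpm (same as input, |ω| = 13472.0074 rpm)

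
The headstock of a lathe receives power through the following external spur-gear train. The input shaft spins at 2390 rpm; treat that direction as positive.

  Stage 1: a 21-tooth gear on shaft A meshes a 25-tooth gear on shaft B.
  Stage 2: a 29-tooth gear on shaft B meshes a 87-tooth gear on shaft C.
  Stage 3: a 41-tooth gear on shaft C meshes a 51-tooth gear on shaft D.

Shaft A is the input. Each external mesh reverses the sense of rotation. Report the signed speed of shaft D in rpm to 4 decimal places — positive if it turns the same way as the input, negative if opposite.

-537.9843 rpm (opposite to input, |ω| = 537.9843 rpm)

Stage 1 [21T→25T]: ω = 2390.0000×21/25 = 2007.6000 rpm, dir flips to −; running = −2007.6000
Stage 2 [29T→87T]: ω = 2007.6000×29/87 = 669.2000 rpm, dir flips to +; running = +669.2000
Stage 3 [41T→51T]: ω = 669.2000×41/51 = 537.9843 rpm, dir flips to −; running = −537.9843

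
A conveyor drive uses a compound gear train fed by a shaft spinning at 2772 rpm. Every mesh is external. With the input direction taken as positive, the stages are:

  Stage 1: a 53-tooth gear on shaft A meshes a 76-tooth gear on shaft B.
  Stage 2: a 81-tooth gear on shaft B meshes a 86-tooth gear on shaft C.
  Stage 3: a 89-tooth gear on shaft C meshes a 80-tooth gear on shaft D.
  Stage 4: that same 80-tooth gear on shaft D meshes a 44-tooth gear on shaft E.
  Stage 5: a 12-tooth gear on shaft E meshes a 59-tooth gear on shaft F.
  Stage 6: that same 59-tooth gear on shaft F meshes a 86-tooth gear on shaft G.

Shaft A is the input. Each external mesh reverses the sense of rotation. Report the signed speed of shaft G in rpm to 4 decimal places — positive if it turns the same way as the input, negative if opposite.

Stage 1 [53T→76T]: ω = 2772.0000×53/76 = 1933.1053 rpm, dir flips to −; running = −1933.1053
Stage 2 [81T→86T]: ω = 1933.1053×81/86 = 1820.7154 rpm, dir flips to +; running = +1820.7154
Stage 3 [89T→80T]: ω = 1820.7154×89/80 = 2025.5459 rpm, dir flips to −; running = −2025.5459
Stage 4 [80T→44T]: ω = 2025.5459×80/44 = 3682.8107 rpm, dir flips to +; running = +3682.8107
Stage 5 [12T→59T]: ω = 3682.8107×12/59 = 749.0463 rpm, dir flips to −; running = −749.0463
Stage 6 [59T→86T]: ω = 749.0463×59/86 = 513.8806 rpm, dir flips to +; running = +513.8806

+513.8806 rpm (same as input, |ω| = 513.8806 rpm)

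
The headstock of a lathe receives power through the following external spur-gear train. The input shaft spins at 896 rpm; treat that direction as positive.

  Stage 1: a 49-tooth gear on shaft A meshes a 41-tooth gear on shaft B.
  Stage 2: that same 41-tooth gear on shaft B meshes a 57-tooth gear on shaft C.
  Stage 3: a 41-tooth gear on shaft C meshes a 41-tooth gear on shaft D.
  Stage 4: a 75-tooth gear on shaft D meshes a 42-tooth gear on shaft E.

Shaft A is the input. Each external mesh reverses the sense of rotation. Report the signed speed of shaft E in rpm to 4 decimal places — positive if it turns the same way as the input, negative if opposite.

Stage 1 [49T→41T]: ω = 896.0000×49/41 = 1070.8293 rpm, dir flips to −; running = −1070.8293
Stage 2 [41T→57T]: ω = 1070.8293×41/57 = 770.2456 rpm, dir flips to +; running = +770.2456
Stage 3 [41T→41T]: ω = 770.2456×41/41 = 770.2456 rpm, dir flips to −; running = −770.2456
Stage 4 [75T→42T]: ω = 770.2456×75/42 = 1375.4386 rpm, dir flips to +; running = +1375.4386

+1375.4386 rpm (same as input, |ω| = 1375.4386 rpm)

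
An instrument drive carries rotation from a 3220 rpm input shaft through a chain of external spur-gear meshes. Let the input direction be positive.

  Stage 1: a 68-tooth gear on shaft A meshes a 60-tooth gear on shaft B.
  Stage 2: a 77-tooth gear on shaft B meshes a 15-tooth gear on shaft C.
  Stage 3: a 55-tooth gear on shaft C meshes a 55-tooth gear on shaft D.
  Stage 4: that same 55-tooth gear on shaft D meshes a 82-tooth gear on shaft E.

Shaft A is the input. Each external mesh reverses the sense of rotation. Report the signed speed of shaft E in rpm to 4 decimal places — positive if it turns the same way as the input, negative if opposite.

Stage 1 [68T→60T]: ω = 3220.0000×68/60 = 3649.3333 rpm, dir flips to −; running = −3649.3333
Stage 2 [77T→15T]: ω = 3649.3333×77/15 = 18733.2444 rpm, dir flips to +; running = +18733.2444
Stage 3 [55T→55T]: ω = 18733.2444×55/55 = 18733.2444 rpm, dir flips to −; running = −18733.2444
Stage 4 [55T→82T]: ω = 18733.2444×55/82 = 12564.9810 rpm, dir flips to +; running = +12564.9810

+12564.9810 rpm (same as input, |ω| = 12564.9810 rpm)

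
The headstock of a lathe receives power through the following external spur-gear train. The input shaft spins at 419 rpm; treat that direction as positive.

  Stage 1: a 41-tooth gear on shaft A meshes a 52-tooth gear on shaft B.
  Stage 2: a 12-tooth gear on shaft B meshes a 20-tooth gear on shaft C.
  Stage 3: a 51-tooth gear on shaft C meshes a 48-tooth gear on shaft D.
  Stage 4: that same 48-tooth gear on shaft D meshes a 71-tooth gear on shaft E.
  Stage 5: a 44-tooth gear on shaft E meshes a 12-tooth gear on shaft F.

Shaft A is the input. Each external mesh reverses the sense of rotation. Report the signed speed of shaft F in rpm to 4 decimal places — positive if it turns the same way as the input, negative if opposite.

-522.0704 rpm (opposite to input, |ω| = 522.0704 rpm)

Stage 1 [41T→52T]: ω = 419.0000×41/52 = 330.3654 rpm, dir flips to −; running = −330.3654
Stage 2 [12T→20T]: ω = 330.3654×12/20 = 198.2192 rpm, dir flips to +; running = +198.2192
Stage 3 [51T→48T]: ω = 198.2192×51/48 = 210.6079 rpm, dir flips to −; running = −210.6079
Stage 4 [48T→71T]: ω = 210.6079×48/71 = 142.3828 rpm, dir flips to +; running = +142.3828
Stage 5 [44T→12T]: ω = 142.3828×44/12 = 522.0704 rpm, dir flips to −; running = −522.0704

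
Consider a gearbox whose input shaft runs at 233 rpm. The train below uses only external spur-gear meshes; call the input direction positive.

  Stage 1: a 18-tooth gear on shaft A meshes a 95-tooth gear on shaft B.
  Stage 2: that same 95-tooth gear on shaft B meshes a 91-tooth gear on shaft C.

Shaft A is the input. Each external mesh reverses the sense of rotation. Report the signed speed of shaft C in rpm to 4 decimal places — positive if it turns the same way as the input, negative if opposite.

Stage 1 [18T→95T]: ω = 233.0000×18/95 = 44.1474 rpm, dir flips to −; running = −44.1474
Stage 2 [95T→91T]: ω = 44.1474×95/91 = 46.0879 rpm, dir flips to +; running = +46.0879

+46.0879 rpm (same as input, |ω| = 46.0879 rpm)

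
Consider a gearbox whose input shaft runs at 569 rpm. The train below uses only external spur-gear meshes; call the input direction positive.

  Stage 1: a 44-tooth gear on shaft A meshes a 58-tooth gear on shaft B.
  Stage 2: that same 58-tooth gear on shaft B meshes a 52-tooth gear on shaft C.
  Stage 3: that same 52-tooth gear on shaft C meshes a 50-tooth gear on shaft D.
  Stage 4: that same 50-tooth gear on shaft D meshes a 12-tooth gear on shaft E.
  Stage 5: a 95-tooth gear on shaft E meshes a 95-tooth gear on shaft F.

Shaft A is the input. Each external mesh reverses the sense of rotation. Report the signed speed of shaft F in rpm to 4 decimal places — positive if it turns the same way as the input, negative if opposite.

-2086.3333 rpm (opposite to input, |ω| = 2086.3333 rpm)

Stage 1 [44T→58T]: ω = 569.0000×44/58 = 431.6552 rpm, dir flips to −; running = −431.6552
Stage 2 [58T→52T]: ω = 431.6552×58/52 = 481.4615 rpm, dir flips to +; running = +481.4615
Stage 3 [52T→50T]: ω = 481.4615×52/50 = 500.7200 rpm, dir flips to −; running = −500.7200
Stage 4 [50T→12T]: ω = 500.7200×50/12 = 2086.3333 rpm, dir flips to +; running = +2086.3333
Stage 5 [95T→95T]: ω = 2086.3333×95/95 = 2086.3333 rpm, dir flips to −; running = −2086.3333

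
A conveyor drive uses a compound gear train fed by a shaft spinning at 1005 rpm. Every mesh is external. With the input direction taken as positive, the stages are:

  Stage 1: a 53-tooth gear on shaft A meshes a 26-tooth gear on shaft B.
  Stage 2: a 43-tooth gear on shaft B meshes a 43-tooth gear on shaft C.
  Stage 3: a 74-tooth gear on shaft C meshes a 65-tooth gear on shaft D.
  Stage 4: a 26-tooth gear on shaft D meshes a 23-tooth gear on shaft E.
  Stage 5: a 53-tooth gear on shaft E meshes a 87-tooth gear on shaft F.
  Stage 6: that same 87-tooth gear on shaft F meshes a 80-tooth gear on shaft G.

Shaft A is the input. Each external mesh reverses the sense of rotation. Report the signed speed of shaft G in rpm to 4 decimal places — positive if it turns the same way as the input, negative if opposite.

Stage 1 [53T→26T]: ω = 1005.0000×53/26 = 2048.6538 rpm, dir flips to −; running = −2048.6538
Stage 2 [43T→43T]: ω = 2048.6538×43/43 = 2048.6538 rpm, dir flips to +; running = +2048.6538
Stage 3 [74T→65T]: ω = 2048.6538×74/65 = 2332.3136 rpm, dir flips to −; running = −2332.3136
Stage 4 [26T→23T]: ω = 2332.3136×26/23 = 2636.5284 rpm, dir flips to +; running = +2636.5284
Stage 5 [53T→87T]: ω = 2636.5284×53/87 = 1606.1610 rpm, dir flips to −; running = −1606.1610
Stage 6 [87T→80T]: ω = 1606.1610×87/80 = 1746.7001 rpm, dir flips to +; running = +1746.7001

+1746.7001 rpm (same as input, |ω| = 1746.7001 rpm)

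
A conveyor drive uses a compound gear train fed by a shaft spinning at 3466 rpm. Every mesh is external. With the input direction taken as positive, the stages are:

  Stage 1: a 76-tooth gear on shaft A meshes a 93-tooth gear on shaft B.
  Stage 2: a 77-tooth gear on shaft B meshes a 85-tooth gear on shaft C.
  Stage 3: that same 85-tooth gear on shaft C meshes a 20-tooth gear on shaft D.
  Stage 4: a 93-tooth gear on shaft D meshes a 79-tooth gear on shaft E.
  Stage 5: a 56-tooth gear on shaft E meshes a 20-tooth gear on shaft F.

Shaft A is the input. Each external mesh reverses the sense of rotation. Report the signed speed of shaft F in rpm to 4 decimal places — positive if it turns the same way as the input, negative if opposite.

-35944.6137 rpm (opposite to input, |ω| = 35944.6137 rpm)

Stage 1 [76T→93T]: ω = 3466.0000×76/93 = 2832.4301 rpm, dir flips to −; running = −2832.4301
Stage 2 [77T→85T]: ω = 2832.4301×77/85 = 2565.8485 rpm, dir flips to +; running = +2565.8485
Stage 3 [85T→20T]: ω = 2565.8485×85/20 = 10904.8559 rpm, dir flips to −; running = −10904.8559
Stage 4 [93T→79T]: ω = 10904.8559×93/79 = 12837.3620 rpm, dir flips to +; running = +12837.3620
Stage 5 [56T→20T]: ω = 12837.3620×56/20 = 35944.6137 rpm, dir flips to −; running = −35944.6137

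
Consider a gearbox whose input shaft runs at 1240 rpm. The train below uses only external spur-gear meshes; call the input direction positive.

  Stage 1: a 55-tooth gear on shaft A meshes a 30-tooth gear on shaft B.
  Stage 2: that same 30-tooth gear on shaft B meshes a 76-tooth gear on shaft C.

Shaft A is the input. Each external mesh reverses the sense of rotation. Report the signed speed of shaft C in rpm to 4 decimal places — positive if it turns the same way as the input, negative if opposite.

+897.3684 rpm (same as input, |ω| = 897.3684 rpm)

Stage 1 [55T→30T]: ω = 1240.0000×55/30 = 2273.3333 rpm, dir flips to −; running = −2273.3333
Stage 2 [30T→76T]: ω = 2273.3333×30/76 = 897.3684 rpm, dir flips to +; running = +897.3684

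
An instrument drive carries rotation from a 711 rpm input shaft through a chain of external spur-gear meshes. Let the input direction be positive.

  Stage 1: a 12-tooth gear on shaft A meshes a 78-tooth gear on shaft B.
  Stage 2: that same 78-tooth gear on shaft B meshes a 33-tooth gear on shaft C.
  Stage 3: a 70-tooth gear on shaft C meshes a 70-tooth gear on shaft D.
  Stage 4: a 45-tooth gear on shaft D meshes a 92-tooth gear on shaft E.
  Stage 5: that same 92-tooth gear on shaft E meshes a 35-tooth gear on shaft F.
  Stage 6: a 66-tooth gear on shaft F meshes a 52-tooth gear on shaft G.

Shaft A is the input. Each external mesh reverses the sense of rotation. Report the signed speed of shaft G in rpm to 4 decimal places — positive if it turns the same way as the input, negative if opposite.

Stage 1 [12T→78T]: ω = 711.0000×12/78 = 109.3846 rpm, dir flips to −; running = −109.3846
Stage 2 [78T→33T]: ω = 109.3846×78/33 = 258.5455 rpm, dir flips to +; running = +258.5455
Stage 3 [70T→70T]: ω = 258.5455×70/70 = 258.5455 rpm, dir flips to −; running = −258.5455
Stage 4 [45T→92T]: ω = 258.5455×45/92 = 126.4625 rpm, dir flips to +; running = +126.4625
Stage 5 [92T→35T]: ω = 126.4625×92/35 = 332.4156 rpm, dir flips to −; running = −332.4156
Stage 6 [66T→52T]: ω = 332.4156×66/52 = 421.9121 rpm, dir flips to +; running = +421.9121

+421.9121 rpm (same as input, |ω| = 421.9121 rpm)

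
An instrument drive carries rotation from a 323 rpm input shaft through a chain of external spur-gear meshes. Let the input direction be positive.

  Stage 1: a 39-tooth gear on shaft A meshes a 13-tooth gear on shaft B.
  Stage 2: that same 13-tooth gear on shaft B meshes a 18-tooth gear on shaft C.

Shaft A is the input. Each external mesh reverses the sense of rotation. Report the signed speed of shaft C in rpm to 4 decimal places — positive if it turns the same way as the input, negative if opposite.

Stage 1 [39T→13T]: ω = 323.0000×39/13 = 969.0000 rpm, dir flips to −; running = −969.0000
Stage 2 [13T→18T]: ω = 969.0000×13/18 = 699.8333 rpm, dir flips to +; running = +699.8333

+699.8333 rpm (same as input, |ω| = 699.8333 rpm)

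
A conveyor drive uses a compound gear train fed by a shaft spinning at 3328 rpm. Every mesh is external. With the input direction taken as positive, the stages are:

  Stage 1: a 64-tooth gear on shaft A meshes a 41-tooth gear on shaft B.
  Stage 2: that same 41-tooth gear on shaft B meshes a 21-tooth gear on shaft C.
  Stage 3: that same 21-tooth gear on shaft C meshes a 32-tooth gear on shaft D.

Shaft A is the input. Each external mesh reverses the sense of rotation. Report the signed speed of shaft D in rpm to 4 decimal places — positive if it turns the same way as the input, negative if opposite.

Stage 1 [64T→41T]: ω = 3328.0000×64/41 = 5194.9268 rpm, dir flips to −; running = −5194.9268
Stage 2 [41T→21T]: ω = 5194.9268×41/21 = 10142.4762 rpm, dir flips to +; running = +10142.4762
Stage 3 [21T→32T]: ω = 10142.4762×21/32 = 6656.0000 rpm, dir flips to −; running = −6656.0000

-6656.0000 rpm (opposite to input, |ω| = 6656.0000 rpm)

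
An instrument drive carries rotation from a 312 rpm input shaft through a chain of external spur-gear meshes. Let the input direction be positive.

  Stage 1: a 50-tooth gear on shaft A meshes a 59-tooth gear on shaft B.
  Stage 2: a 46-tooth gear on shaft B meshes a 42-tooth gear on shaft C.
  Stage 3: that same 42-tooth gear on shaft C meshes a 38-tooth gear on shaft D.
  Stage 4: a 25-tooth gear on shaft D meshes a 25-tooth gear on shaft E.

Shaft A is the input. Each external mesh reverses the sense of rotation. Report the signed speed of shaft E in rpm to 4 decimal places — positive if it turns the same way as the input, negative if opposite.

+320.0714 rpm (same as input, |ω| = 320.0714 rpm)

Stage 1 [50T→59T]: ω = 312.0000×50/59 = 264.4068 rpm, dir flips to −; running = −264.4068
Stage 2 [46T→42T]: ω = 264.4068×46/42 = 289.5884 rpm, dir flips to +; running = +289.5884
Stage 3 [42T→38T]: ω = 289.5884×42/38 = 320.0714 rpm, dir flips to −; running = −320.0714
Stage 4 [25T→25T]: ω = 320.0714×25/25 = 320.0714 rpm, dir flips to +; running = +320.0714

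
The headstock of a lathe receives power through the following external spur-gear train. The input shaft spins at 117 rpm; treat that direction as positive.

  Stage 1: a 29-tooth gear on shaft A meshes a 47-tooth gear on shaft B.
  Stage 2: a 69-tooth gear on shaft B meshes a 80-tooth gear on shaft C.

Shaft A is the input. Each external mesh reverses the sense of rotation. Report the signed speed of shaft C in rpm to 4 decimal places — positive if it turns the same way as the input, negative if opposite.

Stage 1 [29T→47T]: ω = 117.0000×29/47 = 72.1915 rpm, dir flips to −; running = −72.1915
Stage 2 [69T→80T]: ω = 72.1915×69/80 = 62.2652 rpm, dir flips to +; running = +62.2652

+62.2652 rpm (same as input, |ω| = 62.2652 rpm)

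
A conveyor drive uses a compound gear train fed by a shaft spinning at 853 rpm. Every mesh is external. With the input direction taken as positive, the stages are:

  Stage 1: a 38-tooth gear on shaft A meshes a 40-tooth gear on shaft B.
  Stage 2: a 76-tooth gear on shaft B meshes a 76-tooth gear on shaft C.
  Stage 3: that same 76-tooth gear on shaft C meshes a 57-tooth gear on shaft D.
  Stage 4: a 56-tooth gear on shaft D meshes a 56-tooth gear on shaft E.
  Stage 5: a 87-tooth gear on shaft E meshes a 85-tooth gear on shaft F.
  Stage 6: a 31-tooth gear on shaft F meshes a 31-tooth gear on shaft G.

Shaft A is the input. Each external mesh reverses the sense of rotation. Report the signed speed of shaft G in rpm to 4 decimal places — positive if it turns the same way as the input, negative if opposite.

Stage 1 [38T→40T]: ω = 853.0000×38/40 = 810.3500 rpm, dir flips to −; running = −810.3500
Stage 2 [76T→76T]: ω = 810.3500×76/76 = 810.3500 rpm, dir flips to +; running = +810.3500
Stage 3 [76T→57T]: ω = 810.3500×76/57 = 1080.4667 rpm, dir flips to −; running = −1080.4667
Stage 4 [56T→56T]: ω = 1080.4667×56/56 = 1080.4667 rpm, dir flips to +; running = +1080.4667
Stage 5 [87T→85T]: ω = 1080.4667×87/85 = 1105.8894 rpm, dir flips to −; running = −1105.8894
Stage 6 [31T→31T]: ω = 1105.8894×31/31 = 1105.8894 rpm, dir flips to +; running = +1105.8894

+1105.8894 rpm (same as input, |ω| = 1105.8894 rpm)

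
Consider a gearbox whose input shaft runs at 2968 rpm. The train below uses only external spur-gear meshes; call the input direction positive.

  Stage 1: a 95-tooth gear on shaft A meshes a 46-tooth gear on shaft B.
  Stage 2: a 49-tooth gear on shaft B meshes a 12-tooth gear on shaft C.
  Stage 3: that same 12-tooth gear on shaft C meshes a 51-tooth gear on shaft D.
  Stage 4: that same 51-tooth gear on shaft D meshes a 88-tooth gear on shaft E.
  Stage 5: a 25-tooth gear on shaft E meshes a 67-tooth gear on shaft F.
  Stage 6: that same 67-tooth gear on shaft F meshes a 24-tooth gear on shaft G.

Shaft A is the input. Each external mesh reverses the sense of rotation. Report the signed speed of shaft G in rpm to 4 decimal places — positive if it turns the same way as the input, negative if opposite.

+3555.2639 rpm (same as input, |ω| = 3555.2639 rpm)

Stage 1 [95T→46T]: ω = 2968.0000×95/46 = 6129.5652 rpm, dir flips to −; running = −6129.5652
Stage 2 [49T→12T]: ω = 6129.5652×49/12 = 25029.0580 rpm, dir flips to +; running = +25029.0580
Stage 3 [12T→51T]: ω = 25029.0580×12/51 = 5889.1901 rpm, dir flips to −; running = −5889.1901
Stage 4 [51T→88T]: ω = 5889.1901×51/88 = 3413.0534 rpm, dir flips to +; running = +3413.0534
Stage 5 [25T→67T]: ω = 3413.0534×25/67 = 1273.5274 rpm, dir flips to −; running = −1273.5274
Stage 6 [67T→24T]: ω = 1273.5274×67/24 = 3555.2639 rpm, dir flips to +; running = +3555.2639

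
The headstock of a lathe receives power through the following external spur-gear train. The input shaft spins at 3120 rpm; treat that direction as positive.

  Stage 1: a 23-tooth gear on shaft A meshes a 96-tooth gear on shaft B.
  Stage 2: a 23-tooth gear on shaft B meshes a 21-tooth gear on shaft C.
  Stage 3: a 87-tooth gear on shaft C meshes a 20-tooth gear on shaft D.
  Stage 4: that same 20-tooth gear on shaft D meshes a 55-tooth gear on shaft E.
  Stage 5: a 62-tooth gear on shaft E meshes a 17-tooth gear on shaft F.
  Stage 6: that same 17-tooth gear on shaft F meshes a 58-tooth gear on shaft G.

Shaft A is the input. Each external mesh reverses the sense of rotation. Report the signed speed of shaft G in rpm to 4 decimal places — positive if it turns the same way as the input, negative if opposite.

Stage 1 [23T→96T]: ω = 3120.0000×23/96 = 747.5000 rpm, dir flips to −; running = −747.5000
Stage 2 [23T→21T]: ω = 747.5000×23/21 = 818.6905 rpm, dir flips to +; running = +818.6905
Stage 3 [87T→20T]: ω = 818.6905×87/20 = 3561.3036 rpm, dir flips to −; running = −3561.3036
Stage 4 [20T→55T]: ω = 3561.3036×20/55 = 1295.0195 rpm, dir flips to +; running = +1295.0195
Stage 5 [62T→17T]: ω = 1295.0195×62/17 = 4723.0122 rpm, dir flips to −; running = −4723.0122
Stage 6 [17T→58T]: ω = 4723.0122×17/58 = 1384.3312 rpm, dir flips to +; running = +1384.3312

+1384.3312 rpm (same as input, |ω| = 1384.3312 rpm)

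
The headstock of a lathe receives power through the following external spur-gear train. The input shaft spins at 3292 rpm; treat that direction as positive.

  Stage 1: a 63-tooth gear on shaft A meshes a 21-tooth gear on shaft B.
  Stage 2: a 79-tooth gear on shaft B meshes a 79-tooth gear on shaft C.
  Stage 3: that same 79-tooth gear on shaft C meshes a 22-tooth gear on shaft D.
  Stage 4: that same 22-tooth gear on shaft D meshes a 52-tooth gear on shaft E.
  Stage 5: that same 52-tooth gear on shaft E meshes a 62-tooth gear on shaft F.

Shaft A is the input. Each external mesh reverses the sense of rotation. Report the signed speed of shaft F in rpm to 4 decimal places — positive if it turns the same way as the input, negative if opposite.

-12583.9355 rpm (opposite to input, |ω| = 12583.9355 rpm)

Stage 1 [63T→21T]: ω = 3292.0000×63/21 = 9876.0000 rpm, dir flips to −; running = −9876.0000
Stage 2 [79T→79T]: ω = 9876.0000×79/79 = 9876.0000 rpm, dir flips to +; running = +9876.0000
Stage 3 [79T→22T]: ω = 9876.0000×79/22 = 35463.8182 rpm, dir flips to −; running = −35463.8182
Stage 4 [22T→52T]: ω = 35463.8182×22/52 = 15003.9231 rpm, dir flips to +; running = +15003.9231
Stage 5 [52T→62T]: ω = 15003.9231×52/62 = 12583.9355 rpm, dir flips to −; running = −12583.9355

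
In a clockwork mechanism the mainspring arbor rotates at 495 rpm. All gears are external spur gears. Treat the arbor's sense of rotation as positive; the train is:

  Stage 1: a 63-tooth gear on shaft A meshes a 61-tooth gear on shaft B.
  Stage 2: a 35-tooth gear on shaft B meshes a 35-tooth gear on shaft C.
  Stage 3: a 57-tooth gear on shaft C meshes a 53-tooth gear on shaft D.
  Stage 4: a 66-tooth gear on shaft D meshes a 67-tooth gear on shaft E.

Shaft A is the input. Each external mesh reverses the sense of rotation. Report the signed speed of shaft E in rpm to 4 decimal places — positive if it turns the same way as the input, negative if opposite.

+541.6067 rpm (same as input, |ω| = 541.6067 rpm)

Stage 1 [63T→61T]: ω = 495.0000×63/61 = 511.2295 rpm, dir flips to −; running = −511.2295
Stage 2 [35T→35T]: ω = 511.2295×35/35 = 511.2295 rpm, dir flips to +; running = +511.2295
Stage 3 [57T→53T]: ω = 511.2295×57/53 = 549.8129 rpm, dir flips to −; running = −549.8129
Stage 4 [66T→67T]: ω = 549.8129×66/67 = 541.6067 rpm, dir flips to +; running = +541.6067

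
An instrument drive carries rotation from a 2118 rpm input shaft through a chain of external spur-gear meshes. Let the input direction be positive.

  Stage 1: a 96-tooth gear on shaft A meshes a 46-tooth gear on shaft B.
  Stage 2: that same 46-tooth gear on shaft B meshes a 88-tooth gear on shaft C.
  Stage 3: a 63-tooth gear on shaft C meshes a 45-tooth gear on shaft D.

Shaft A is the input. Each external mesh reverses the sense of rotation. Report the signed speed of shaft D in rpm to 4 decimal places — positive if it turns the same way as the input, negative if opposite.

Stage 1 [96T→46T]: ω = 2118.0000×96/46 = 4420.1739 rpm, dir flips to −; running = −4420.1739
Stage 2 [46T→88T]: ω = 4420.1739×46/88 = 2310.5455 rpm, dir flips to +; running = +2310.5455
Stage 3 [63T→45T]: ω = 2310.5455×63/45 = 3234.7636 rpm, dir flips to −; running = −3234.7636

-3234.7636 rpm (opposite to input, |ω| = 3234.7636 rpm)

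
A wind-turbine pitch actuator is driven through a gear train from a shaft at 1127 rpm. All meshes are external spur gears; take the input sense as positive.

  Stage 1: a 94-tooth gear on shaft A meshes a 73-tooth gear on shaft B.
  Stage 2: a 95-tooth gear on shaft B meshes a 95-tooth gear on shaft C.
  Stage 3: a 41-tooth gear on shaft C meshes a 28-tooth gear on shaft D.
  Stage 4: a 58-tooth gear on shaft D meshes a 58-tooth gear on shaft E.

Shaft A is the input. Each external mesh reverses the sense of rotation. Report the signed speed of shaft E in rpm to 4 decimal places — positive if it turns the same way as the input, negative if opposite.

+2124.9795 rpm (same as input, |ω| = 2124.9795 rpm)

Stage 1 [94T→73T]: ω = 1127.0000×94/73 = 1451.2055 rpm, dir flips to −; running = −1451.2055
Stage 2 [95T→95T]: ω = 1451.2055×95/95 = 1451.2055 rpm, dir flips to +; running = +1451.2055
Stage 3 [41T→28T]: ω = 1451.2055×41/28 = 2124.9795 rpm, dir flips to −; running = −2124.9795
Stage 4 [58T→58T]: ω = 2124.9795×58/58 = 2124.9795 rpm, dir flips to +; running = +2124.9795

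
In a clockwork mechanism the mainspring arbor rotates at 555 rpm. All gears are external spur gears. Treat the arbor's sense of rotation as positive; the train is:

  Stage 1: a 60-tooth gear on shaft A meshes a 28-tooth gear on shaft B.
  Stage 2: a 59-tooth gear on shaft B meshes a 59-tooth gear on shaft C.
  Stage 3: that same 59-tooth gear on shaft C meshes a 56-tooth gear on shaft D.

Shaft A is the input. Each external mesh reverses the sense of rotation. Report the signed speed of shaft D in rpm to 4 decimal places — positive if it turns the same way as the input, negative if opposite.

Stage 1 [60T→28T]: ω = 555.0000×60/28 = 1189.2857 rpm, dir flips to −; running = −1189.2857
Stage 2 [59T→59T]: ω = 1189.2857×59/59 = 1189.2857 rpm, dir flips to +; running = +1189.2857
Stage 3 [59T→56T]: ω = 1189.2857×59/56 = 1252.9974 rpm, dir flips to −; running = −1252.9974

-1252.9974 rpm (opposite to input, |ω| = 1252.9974 rpm)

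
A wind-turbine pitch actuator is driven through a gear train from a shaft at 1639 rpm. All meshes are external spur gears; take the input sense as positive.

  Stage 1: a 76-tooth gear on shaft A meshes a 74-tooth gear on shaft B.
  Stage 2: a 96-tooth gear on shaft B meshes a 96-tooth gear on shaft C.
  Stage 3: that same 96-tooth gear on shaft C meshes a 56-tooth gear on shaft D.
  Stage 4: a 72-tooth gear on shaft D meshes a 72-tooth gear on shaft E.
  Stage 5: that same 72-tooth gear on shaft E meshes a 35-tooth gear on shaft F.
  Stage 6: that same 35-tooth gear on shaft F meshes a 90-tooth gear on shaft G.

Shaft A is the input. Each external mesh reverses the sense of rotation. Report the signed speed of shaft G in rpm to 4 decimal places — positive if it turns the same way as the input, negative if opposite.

Stage 1 [76T→74T]: ω = 1639.0000×76/74 = 1683.2973 rpm, dir flips to −; running = −1683.2973
Stage 2 [96T→96T]: ω = 1683.2973×96/96 = 1683.2973 rpm, dir flips to +; running = +1683.2973
Stage 3 [96T→56T]: ω = 1683.2973×96/56 = 2885.6525 rpm, dir flips to −; running = −2885.6525
Stage 4 [72T→72T]: ω = 2885.6525×72/72 = 2885.6525 rpm, dir flips to +; running = +2885.6525
Stage 5 [72T→35T]: ω = 2885.6525×72/35 = 5936.1994 rpm, dir flips to −; running = −5936.1994
Stage 6 [35T→90T]: ω = 5936.1994×35/90 = 2308.5220 rpm, dir flips to +; running = +2308.5220

+2308.5220 rpm (same as input, |ω| = 2308.5220 rpm)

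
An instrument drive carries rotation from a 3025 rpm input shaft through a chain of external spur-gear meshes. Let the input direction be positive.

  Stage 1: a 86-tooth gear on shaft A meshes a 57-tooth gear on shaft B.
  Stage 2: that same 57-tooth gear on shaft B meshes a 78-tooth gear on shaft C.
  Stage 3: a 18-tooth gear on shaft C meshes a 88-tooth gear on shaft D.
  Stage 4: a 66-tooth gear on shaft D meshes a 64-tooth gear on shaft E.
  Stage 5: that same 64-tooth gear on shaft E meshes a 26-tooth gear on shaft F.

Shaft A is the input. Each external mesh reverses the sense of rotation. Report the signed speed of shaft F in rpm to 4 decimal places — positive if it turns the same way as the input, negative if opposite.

Stage 1 [86T→57T]: ω = 3025.0000×86/57 = 4564.0351 rpm, dir flips to −; running = −4564.0351
Stage 2 [57T→78T]: ω = 4564.0351×57/78 = 3335.2564 rpm, dir flips to +; running = +3335.2564
Stage 3 [18T→88T]: ω = 3335.2564×18/88 = 682.2115 rpm, dir flips to −; running = −682.2115
Stage 4 [66T→64T]: ω = 682.2115×66/64 = 703.5306 rpm, dir flips to +; running = +703.5306
Stage 5 [64T→26T]: ω = 703.5306×64/26 = 1731.7678 rpm, dir flips to −; running = −1731.7678

-1731.7678 rpm (opposite to input, |ω| = 1731.7678 rpm)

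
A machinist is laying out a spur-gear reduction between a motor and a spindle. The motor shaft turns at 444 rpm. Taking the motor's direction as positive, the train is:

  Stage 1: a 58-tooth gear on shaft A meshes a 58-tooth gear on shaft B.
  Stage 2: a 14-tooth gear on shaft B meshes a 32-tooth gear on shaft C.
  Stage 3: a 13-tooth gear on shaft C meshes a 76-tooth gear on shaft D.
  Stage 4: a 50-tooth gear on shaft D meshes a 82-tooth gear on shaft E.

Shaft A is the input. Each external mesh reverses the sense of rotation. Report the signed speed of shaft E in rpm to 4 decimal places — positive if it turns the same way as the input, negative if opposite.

+20.2603 rpm (same as input, |ω| = 20.2603 rpm)

Stage 1 [58T→58T]: ω = 444.0000×58/58 = 444.0000 rpm, dir flips to −; running = −444.0000
Stage 2 [14T→32T]: ω = 444.0000×14/32 = 194.2500 rpm, dir flips to +; running = +194.2500
Stage 3 [13T→76T]: ω = 194.2500×13/76 = 33.2270 rpm, dir flips to −; running = −33.2270
Stage 4 [50T→82T]: ω = 33.2270×50/82 = 20.2603 rpm, dir flips to +; running = +20.2603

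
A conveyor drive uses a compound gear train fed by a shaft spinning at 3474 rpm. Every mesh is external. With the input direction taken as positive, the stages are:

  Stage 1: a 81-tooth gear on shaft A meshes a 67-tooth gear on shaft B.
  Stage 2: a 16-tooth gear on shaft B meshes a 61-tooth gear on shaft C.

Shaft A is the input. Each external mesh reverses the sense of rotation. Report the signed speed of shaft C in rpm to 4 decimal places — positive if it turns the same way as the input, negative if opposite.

Stage 1 [81T→67T]: ω = 3474.0000×81/67 = 4199.9104 rpm, dir flips to −; running = −4199.9104
Stage 2 [16T→61T]: ω = 4199.9104×16/61 = 1101.6159 rpm, dir flips to +; running = +1101.6159

+1101.6159 rpm (same as input, |ω| = 1101.6159 rpm)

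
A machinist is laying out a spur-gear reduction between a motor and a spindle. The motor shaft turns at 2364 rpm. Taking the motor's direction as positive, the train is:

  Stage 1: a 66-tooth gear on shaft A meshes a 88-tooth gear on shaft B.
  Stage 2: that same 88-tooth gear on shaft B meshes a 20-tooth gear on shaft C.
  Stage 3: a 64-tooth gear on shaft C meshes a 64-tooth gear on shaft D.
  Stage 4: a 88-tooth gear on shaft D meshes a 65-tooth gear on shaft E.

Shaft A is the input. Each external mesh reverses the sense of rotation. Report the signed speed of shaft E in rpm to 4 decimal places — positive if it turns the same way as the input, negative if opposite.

+10561.6246 rpm (same as input, |ω| = 10561.6246 rpm)

Stage 1 [66T→88T]: ω = 2364.0000×66/88 = 1773.0000 rpm, dir flips to −; running = −1773.0000
Stage 2 [88T→20T]: ω = 1773.0000×88/20 = 7801.2000 rpm, dir flips to +; running = +7801.2000
Stage 3 [64T→64T]: ω = 7801.2000×64/64 = 7801.2000 rpm, dir flips to −; running = −7801.2000
Stage 4 [88T→65T]: ω = 7801.2000×88/65 = 10561.6246 rpm, dir flips to +; running = +10561.6246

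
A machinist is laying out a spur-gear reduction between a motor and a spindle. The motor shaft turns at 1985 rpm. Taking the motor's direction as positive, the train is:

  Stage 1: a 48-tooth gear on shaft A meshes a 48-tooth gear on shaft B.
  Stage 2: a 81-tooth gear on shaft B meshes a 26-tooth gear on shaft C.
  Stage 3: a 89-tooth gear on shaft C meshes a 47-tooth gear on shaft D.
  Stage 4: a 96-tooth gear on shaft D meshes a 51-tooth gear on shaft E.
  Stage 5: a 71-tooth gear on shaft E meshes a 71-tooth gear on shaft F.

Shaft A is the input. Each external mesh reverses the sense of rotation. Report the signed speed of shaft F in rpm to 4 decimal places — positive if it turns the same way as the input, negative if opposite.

-22042.7303 rpm (opposite to input, |ω| = 22042.7303 rpm)

Stage 1 [48T→48T]: ω = 1985.0000×48/48 = 1985.0000 rpm, dir flips to −; running = −1985.0000
Stage 2 [81T→26T]: ω = 1985.0000×81/26 = 6184.0385 rpm, dir flips to +; running = +6184.0385
Stage 3 [89T→47T]: ω = 6184.0385×89/47 = 11710.2005 rpm, dir flips to −; running = −11710.2005
Stage 4 [96T→51T]: ω = 11710.2005×96/51 = 22042.7303 rpm, dir flips to +; running = +22042.7303
Stage 5 [71T→71T]: ω = 22042.7303×71/71 = 22042.7303 rpm, dir flips to −; running = −22042.7303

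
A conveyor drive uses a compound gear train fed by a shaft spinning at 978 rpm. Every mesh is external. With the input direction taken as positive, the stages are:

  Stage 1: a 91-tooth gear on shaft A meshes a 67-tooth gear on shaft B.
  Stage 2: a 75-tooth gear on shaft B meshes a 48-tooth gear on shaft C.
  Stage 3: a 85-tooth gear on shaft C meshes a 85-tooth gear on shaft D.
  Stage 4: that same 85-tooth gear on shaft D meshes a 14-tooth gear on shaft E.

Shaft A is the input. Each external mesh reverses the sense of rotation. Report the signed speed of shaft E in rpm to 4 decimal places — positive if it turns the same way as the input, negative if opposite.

Stage 1 [91T→67T]: ω = 978.0000×91/67 = 1328.3284 rpm, dir flips to −; running = −1328.3284
Stage 2 [75T→48T]: ω = 1328.3284×75/48 = 2075.5131 rpm, dir flips to +; running = +2075.5131
Stage 3 [85T→85T]: ω = 2075.5131×85/85 = 2075.5131 rpm, dir flips to −; running = −2075.5131
Stage 4 [85T→14T]: ω = 2075.5131×85/14 = 12601.3293 rpm, dir flips to +; running = +12601.3293

+12601.3293 rpm (same as input, |ω| = 12601.3293 rpm)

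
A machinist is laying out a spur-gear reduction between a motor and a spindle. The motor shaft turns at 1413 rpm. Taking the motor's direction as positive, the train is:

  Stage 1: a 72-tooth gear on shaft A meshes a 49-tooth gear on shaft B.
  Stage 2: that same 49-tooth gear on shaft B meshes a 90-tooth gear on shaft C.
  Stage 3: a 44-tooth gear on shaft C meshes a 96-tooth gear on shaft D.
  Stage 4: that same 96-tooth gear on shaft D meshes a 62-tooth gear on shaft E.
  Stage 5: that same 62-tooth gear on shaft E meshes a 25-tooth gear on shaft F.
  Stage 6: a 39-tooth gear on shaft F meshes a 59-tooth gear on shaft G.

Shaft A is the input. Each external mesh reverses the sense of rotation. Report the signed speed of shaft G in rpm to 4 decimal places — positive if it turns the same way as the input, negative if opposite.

+1315.0959 rpm (same as input, |ω| = 1315.0959 rpm)

Stage 1 [72T→49T]: ω = 1413.0000×72/49 = 2076.2449 rpm, dir flips to −; running = −2076.2449
Stage 2 [49T→90T]: ω = 2076.2449×49/90 = 1130.4000 rpm, dir flips to +; running = +1130.4000
Stage 3 [44T→96T]: ω = 1130.4000×44/96 = 518.1000 rpm, dir flips to −; running = −518.1000
Stage 4 [96T→62T]: ω = 518.1000×96/62 = 802.2194 rpm, dir flips to +; running = +802.2194
Stage 5 [62T→25T]: ω = 802.2194×62/25 = 1989.5040 rpm, dir flips to −; running = −1989.5040
Stage 6 [39T→59T]: ω = 1989.5040×39/59 = 1315.0959 rpm, dir flips to +; running = +1315.0959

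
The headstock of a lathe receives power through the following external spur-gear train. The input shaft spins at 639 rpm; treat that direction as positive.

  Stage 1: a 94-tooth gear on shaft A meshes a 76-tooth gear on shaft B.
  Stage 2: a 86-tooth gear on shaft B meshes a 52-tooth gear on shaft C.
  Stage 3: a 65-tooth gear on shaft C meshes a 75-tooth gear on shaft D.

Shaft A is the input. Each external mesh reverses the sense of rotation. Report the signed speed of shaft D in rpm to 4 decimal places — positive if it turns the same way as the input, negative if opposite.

Stage 1 [94T→76T]: ω = 639.0000×94/76 = 790.3421 rpm, dir flips to −; running = −790.3421
Stage 2 [86T→52T]: ω = 790.3421×86/52 = 1307.1043 rpm, dir flips to +; running = +1307.1043
Stage 3 [65T→75T]: ω = 1307.1043×65/75 = 1132.8237 rpm, dir flips to −; running = −1132.8237

-1132.8237 rpm (opposite to input, |ω| = 1132.8237 rpm)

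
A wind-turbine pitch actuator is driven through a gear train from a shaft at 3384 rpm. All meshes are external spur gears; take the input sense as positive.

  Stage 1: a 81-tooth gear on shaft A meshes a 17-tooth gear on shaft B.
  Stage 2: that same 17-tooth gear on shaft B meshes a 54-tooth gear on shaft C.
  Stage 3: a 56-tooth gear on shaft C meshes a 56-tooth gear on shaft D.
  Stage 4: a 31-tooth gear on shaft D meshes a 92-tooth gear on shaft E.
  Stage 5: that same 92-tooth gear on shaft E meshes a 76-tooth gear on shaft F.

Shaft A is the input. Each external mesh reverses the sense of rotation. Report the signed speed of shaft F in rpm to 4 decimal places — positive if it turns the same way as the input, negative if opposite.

Stage 1 [81T→17T]: ω = 3384.0000×81/17 = 16123.7647 rpm, dir flips to −; running = −16123.7647
Stage 2 [17T→54T]: ω = 16123.7647×17/54 = 5076.0000 rpm, dir flips to +; running = +5076.0000
Stage 3 [56T→56T]: ω = 5076.0000×56/56 = 5076.0000 rpm, dir flips to −; running = −5076.0000
Stage 4 [31T→92T]: ω = 5076.0000×31/92 = 1710.3913 rpm, dir flips to +; running = +1710.3913
Stage 5 [92T→76T]: ω = 1710.3913×92/76 = 2070.4737 rpm, dir flips to −; running = −2070.4737

-2070.4737 rpm (opposite to input, |ω| = 2070.4737 rpm)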